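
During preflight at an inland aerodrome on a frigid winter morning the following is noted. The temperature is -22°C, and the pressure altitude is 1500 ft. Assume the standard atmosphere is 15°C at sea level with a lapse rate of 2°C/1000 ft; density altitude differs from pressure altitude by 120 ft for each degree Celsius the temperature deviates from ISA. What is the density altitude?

ISA temperature at 1500 ft = 15 − 2 × (1500/1000) = 12°C.
ISA deviation = -22 − 12 = -34°C.
Density altitude = 1500 + 120 × (-34) = 1500 + (-4080) = -2580 ft.

-2580 ft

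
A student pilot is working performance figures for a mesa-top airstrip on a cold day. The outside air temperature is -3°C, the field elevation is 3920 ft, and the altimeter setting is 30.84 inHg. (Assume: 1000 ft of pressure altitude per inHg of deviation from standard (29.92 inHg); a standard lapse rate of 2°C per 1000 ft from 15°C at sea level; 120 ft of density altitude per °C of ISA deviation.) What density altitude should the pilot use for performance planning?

Pressure altitude = 3920 + (29.92 − 30.84) × 1000 = 3920 + (-920) = 3000 ft.
ISA temperature at 3000 ft = 15 − 2 × (3000/1000) = 9°C.
ISA deviation = -3 − 9 = -12°C.
Density altitude = 3000 + 120 × (-12) = 1560 ft.

1560 ft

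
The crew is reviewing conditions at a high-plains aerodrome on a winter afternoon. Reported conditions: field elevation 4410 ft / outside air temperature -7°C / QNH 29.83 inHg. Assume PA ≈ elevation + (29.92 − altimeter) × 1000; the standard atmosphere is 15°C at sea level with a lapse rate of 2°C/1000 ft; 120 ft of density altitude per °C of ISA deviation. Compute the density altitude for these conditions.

Pressure altitude = 4410 + (29.92 − 29.83) × 1000 = 4410 + (+90) = 4500 ft.
ISA temperature at 4500 ft = 15 − 2 × (4500/1000) = 6°C.
ISA deviation = -7 − 6 = -13°C.
Density altitude = 4500 + 120 × (-13) = 2940 ft.

2940 ft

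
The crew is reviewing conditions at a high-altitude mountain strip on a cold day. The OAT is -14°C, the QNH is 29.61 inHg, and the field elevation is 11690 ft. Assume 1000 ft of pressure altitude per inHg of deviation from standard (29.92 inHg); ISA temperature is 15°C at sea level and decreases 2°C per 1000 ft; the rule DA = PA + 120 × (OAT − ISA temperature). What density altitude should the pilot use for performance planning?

Pressure altitude = 11690 + (29.92 − 29.61) × 1000 = 11690 + (+310) = 12000 ft.
ISA temperature at 12000 ft = 15 − 2 × (12000/1000) = -9°C.
ISA deviation = -14 − (-9) = -5°C.
Density altitude = 12000 + 120 × (-5) = 11400 ft.

11400 ft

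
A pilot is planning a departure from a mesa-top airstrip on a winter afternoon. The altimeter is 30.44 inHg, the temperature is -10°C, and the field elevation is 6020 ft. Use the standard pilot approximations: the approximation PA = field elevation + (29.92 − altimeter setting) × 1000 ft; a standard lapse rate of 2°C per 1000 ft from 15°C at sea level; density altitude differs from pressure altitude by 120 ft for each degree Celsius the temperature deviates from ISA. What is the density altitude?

3820 ft

Pressure altitude = 6020 + (29.92 − 30.44) × 1000 = 6020 + (-520) = 5500 ft.
ISA temperature at 5500 ft = 15 − 2 × (5500/1000) = 4°C.
ISA deviation = -10 − 4 = -14°C.
Density altitude = 5500 + 120 × (-14) = 3820 ft.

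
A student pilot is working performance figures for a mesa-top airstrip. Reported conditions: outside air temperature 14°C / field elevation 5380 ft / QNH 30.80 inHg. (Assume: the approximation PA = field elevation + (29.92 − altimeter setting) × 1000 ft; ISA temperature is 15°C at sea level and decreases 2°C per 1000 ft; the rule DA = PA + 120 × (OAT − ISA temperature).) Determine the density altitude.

Pressure altitude = 5380 + (29.92 − 30.80) × 1000 = 5380 + (-880) = 4500 ft.
ISA temperature at 4500 ft = 15 − 2 × (4500/1000) = 6°C.
ISA deviation = 14 − 6 = +8°C.
Density altitude = 4500 + 120 × (8) = 5460 ft.

5460 ft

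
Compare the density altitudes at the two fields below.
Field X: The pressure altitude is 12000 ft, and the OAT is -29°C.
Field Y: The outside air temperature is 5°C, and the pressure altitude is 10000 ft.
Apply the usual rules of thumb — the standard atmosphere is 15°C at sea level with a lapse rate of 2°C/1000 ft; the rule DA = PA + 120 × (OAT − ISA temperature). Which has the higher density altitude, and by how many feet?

Field X: ISA temp = -9°C, deviation -20°C, DA = 12000 + 120 × (-20) = 9600 ft.
Field Y: ISA temp = -5°C, deviation +10°C, DA = 10000 + 120 × 10 = 11200 ft.
Field Y is higher by 11200 − 9600 = 1600 ft.

Field Y by 1600 ft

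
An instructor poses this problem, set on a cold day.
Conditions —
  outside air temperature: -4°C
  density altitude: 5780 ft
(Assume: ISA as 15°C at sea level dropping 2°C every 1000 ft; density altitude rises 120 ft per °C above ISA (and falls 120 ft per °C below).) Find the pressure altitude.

DA = PA + 120 × (OAT − (15 − 2·PA/1000)) = PA + 120·OAT − 1800 + 0.24·PA = 1.24·PA + 120·OAT − 1800.
So 1.24·PA = 5780 − 120 × (-4) + 1800 = 8060.
PA = 8060 / 1.24 = 6500 ft.

6500 ft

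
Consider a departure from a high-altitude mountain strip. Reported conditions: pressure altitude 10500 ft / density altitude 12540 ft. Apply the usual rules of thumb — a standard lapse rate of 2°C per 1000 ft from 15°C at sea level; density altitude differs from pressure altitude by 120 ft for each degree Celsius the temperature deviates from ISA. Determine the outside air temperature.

Density altitude − pressure altitude = 12540 − 10500 = +2040 ft.
At 120 ft/°C that is an ISA deviation of 2040/120 = +17°C.
ISA temperature at 10500 ft = 15 − 2 × (10500/1000) = -6°C.
OAT = ISA + deviation = -6 + (+17) = 11°C.

11°C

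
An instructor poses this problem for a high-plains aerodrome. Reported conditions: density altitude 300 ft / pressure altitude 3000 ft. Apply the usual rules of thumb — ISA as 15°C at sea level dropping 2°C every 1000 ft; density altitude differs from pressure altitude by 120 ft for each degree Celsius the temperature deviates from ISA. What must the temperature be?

Density altitude − pressure altitude = 300 − 3000 = -2700 ft.
At 120 ft/°C that is an ISA deviation of -2700/120 = -22.5°C.
ISA temperature at 3000 ft = 15 − 2 × (3000/1000) = 9°C.
OAT = ISA + deviation = 9 + (-22.5) = -13.5°C.

-13.5°C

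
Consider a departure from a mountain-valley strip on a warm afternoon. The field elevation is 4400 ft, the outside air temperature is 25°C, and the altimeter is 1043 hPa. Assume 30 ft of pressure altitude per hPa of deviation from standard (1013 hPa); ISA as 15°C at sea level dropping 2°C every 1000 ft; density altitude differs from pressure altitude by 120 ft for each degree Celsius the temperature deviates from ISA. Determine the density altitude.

5540 ft

Pressure altitude = 4400 + (1013 − 1043) × 30 = 4400 + (-900) = 3500 ft.
ISA temperature at 3500 ft = 15 − 2 × (3500/1000) = 8°C.
ISA deviation = 25 − 8 = +17°C.
Density altitude = 3500 + 120 × (17) = 5540 ft.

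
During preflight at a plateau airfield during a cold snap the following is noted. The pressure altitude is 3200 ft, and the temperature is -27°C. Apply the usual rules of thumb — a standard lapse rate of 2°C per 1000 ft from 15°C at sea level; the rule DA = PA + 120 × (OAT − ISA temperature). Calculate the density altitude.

ISA temperature at 3200 ft = 15 − 2 × (3200/1000) = 8.6°C.
ISA deviation = -27 − 8.6 = -35.6°C.
Density altitude = 3200 + 120 × (-35.6) = 3200 + (-4272) = -1072 ft.

-1072 ft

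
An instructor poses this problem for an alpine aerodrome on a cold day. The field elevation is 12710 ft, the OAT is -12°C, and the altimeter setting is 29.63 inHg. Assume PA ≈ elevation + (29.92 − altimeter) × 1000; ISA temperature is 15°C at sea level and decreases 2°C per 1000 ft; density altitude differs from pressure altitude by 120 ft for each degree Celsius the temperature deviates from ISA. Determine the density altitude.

12880 ft

Pressure altitude = 12710 + (29.92 − 29.63) × 1000 = 12710 + (+290) = 13000 ft.
ISA temperature at 13000 ft = 15 − 2 × (13000/1000) = -11°C.
ISA deviation = -12 − (-11) = -1°C.
Density altitude = 13000 + 120 × (-1) = 12880 ft.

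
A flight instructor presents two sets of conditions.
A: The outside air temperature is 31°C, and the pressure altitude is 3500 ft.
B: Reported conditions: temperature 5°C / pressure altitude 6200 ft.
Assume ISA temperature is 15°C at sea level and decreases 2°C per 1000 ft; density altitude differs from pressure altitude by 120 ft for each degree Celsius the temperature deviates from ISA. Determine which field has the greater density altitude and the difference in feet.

B by 228 ft

A: ISA temp = 8°C, deviation +23°C, DA = 3500 + 120 × 23 = 6260 ft.
B: ISA temp = 2.6°C, deviation +2.4°C, DA = 6200 + 120 × 2.4 = 6488 ft.
B is higher by 6488 − 6260 = 228 ft.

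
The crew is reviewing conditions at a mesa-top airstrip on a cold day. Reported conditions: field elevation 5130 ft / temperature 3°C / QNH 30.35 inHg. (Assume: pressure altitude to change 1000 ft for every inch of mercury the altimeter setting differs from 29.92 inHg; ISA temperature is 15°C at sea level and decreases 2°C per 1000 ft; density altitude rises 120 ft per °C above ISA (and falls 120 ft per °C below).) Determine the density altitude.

Pressure altitude = 5130 + (29.92 − 30.35) × 1000 = 5130 + (-430) = 4700 ft.
ISA temperature at 4700 ft = 15 − 2 × (4700/1000) = 5.6°C.
ISA deviation = 3 − 5.6 = -2.6°C.
Density altitude = 4700 + 120 × (-2.6) = 4388 ft.

4388 ft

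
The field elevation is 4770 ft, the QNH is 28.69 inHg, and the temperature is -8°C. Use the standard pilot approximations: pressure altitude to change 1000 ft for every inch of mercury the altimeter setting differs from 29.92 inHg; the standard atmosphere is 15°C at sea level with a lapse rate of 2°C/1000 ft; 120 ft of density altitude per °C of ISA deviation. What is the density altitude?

4680 ft

Pressure altitude = 4770 + (29.92 − 28.69) × 1000 = 4770 + (+1230) = 6000 ft.
ISA temperature at 6000 ft = 15 − 2 × (6000/1000) = 3°C.
ISA deviation = -8 − 3 = -11°C.
Density altitude = 6000 + 120 × (-11) = 4680 ft.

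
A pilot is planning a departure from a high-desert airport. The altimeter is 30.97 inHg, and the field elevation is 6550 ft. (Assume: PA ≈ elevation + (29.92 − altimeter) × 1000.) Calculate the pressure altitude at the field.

Pressure correction = (29.92 − 30.97) × 1000 = -1050 ft.
Pressure altitude = 6550 + (-1050) = 5500 ft.

5500 ft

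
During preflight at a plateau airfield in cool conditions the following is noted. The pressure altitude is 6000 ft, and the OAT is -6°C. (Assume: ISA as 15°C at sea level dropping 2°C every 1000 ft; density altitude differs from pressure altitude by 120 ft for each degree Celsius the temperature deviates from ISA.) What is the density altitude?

4920 ft

ISA temperature at 6000 ft = 15 − 2 × (6000/1000) = 3°C.
ISA deviation = -6 − 3 = -9°C.
Density altitude = 6000 + 120 × (-9) = 6000 + (-1080) = 4920 ft.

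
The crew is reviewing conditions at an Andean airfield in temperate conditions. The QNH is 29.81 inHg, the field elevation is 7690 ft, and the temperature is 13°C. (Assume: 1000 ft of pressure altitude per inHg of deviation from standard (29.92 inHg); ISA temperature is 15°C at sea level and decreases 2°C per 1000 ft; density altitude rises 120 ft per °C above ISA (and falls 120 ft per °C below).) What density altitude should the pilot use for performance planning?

9432 ft

Pressure altitude = 7690 + (29.92 − 29.81) × 1000 = 7690 + (+110) = 7800 ft.
ISA temperature at 7800 ft = 15 − 2 × (7800/1000) = -0.6°C.
ISA deviation = 13 − (-0.6) = +13.6°C.
Density altitude = 7800 + 120 × (13.6) = 9432 ft.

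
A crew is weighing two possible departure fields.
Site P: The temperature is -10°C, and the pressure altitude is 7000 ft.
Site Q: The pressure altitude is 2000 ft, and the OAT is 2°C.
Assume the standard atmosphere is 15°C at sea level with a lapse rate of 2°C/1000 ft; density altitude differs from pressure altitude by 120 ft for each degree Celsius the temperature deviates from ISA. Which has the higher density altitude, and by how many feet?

Site P by 4760 ft

Site P: ISA temp = 1°C, deviation -11°C, DA = 7000 + 120 × (-11) = 5680 ft.
Site Q: ISA temp = 11°C, deviation -9°C, DA = 2000 + 120 × (-9) = 920 ft.
Site P is higher by 5680 − 920 = 4760 ft.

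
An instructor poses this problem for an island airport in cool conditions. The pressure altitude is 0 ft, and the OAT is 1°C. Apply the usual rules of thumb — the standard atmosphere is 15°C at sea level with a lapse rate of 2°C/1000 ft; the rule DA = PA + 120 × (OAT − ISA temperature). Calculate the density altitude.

ISA temperature at 0 ft = 15 − 2 × (0/1000) = 15°C.
ISA deviation = 1 − 15 = -14°C.
Density altitude = 0 + 120 × (-14) = 0 + (-1680) = -1680 ft.

-1680 ft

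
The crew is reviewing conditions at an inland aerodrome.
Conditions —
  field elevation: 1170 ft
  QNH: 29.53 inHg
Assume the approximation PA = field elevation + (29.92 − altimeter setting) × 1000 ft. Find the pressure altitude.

1560 ft

Pressure correction = (29.92 − 29.53) × 1000 = +390 ft.
Pressure altitude = 1170 + (+390) = 1560 ft.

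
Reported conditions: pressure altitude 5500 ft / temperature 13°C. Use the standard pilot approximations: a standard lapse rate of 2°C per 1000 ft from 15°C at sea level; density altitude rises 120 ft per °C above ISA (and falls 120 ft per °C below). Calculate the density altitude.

6580 ft

ISA temperature at 5500 ft = 15 − 2 × (5500/1000) = 4°C.
ISA deviation = 13 − 4 = +9°C.
Density altitude = 5500 + 120 × (9) = 5500 + (+1080) = 6580 ft.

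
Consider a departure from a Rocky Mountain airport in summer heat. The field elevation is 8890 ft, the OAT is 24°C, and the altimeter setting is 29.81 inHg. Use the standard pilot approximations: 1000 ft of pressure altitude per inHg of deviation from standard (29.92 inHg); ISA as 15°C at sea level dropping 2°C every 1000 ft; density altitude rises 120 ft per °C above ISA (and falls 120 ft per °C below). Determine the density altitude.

12240 ft

Pressure altitude = 8890 + (29.92 − 29.81) × 1000 = 8890 + (+110) = 9000 ft.
ISA temperature at 9000 ft = 15 − 2 × (9000/1000) = -3°C.
ISA deviation = 24 − (-3) = +27°C.
Density altitude = 9000 + 120 × (27) = 12240 ft.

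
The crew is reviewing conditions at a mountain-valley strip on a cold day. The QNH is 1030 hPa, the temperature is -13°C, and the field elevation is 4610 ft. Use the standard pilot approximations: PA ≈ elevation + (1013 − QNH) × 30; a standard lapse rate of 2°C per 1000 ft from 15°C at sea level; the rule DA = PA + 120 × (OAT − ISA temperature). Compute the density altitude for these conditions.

Pressure altitude = 4610 + (1013 − 1030) × 30 = 4610 + (-510) = 4100 ft.
ISA temperature at 4100 ft = 15 − 2 × (4100/1000) = 6.8°C.
ISA deviation = -13 − 6.8 = -19.8°C.
Density altitude = 4100 + 120 × (-19.8) = 1724 ft.

1724 ft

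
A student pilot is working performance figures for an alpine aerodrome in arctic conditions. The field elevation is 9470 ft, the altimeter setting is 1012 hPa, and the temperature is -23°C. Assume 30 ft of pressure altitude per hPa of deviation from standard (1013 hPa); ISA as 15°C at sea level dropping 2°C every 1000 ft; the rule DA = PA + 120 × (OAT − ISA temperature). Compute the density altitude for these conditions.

7220 ft

Pressure altitude = 9470 + (1013 − 1012) × 30 = 9470 + (+30) = 9500 ft.
ISA temperature at 9500 ft = 15 − 2 × (9500/1000) = -4°C.
ISA deviation = -23 − (-4) = -19°C.
Density altitude = 9500 + 120 × (-19) = 7220 ft.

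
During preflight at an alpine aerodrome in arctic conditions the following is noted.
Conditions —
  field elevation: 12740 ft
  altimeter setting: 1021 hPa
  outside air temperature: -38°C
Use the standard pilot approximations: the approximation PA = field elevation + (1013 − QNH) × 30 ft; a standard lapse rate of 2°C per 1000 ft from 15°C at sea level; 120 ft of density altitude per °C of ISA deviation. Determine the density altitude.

Pressure altitude = 12740 + (1013 − 1021) × 30 = 12740 + (-240) = 12500 ft.
ISA temperature at 12500 ft = 15 − 2 × (12500/1000) = -10°C.
ISA deviation = -38 − (-10) = -28°C.
Density altitude = 12500 + 120 × (-28) = 9140 ft.

9140 ft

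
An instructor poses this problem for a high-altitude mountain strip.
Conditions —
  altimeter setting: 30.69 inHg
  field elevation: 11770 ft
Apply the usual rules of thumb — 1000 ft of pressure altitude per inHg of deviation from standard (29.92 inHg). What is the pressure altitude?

Pressure correction = (29.92 − 30.69) × 1000 = -770 ft.
Pressure altitude = 11770 + (-770) = 11000 ft.

11000 ft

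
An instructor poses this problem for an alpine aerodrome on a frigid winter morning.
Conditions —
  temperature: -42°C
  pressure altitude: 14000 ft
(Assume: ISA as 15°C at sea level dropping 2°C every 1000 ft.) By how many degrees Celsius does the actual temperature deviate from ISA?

ISA temperature at 14000 ft = 15 − 2 × (14000/1000) = -13°C.
Deviation = OAT − ISA = -42 − (-13) = -29°C.

ISA-29°C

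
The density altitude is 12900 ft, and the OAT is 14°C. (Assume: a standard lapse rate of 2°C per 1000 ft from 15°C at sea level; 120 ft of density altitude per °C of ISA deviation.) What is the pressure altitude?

10500 ft

DA = PA + 120 × (OAT − (15 − 2·PA/1000)) = PA + 120·OAT − 1800 + 0.24·PA = 1.24·PA + 120·OAT − 1800.
So 1.24·PA = 12900 − 120 × 14 + 1800 = 13020.
PA = 13020 / 1.24 = 10500 ft.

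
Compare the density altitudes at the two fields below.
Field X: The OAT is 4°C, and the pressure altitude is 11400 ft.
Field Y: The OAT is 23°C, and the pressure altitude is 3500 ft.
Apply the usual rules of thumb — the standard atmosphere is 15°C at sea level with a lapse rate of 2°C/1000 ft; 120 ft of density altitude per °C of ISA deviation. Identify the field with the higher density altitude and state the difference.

Field X by 7516 ft

Field X: ISA temp = -7.8°C, deviation +11.8°C, DA = 11400 + 120 × 11.8 = 12816 ft.
Field Y: ISA temp = 8°C, deviation +15°C, DA = 3500 + 120 × 15 = 5300 ft.
Field X is higher by 12816 − 5300 = 7516 ft.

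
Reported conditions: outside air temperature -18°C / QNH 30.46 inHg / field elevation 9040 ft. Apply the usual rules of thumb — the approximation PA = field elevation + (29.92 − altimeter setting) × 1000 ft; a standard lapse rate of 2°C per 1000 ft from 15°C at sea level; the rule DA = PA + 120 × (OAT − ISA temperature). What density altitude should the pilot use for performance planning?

Pressure altitude = 9040 + (29.92 − 30.46) × 1000 = 9040 + (-540) = 8500 ft.
ISA temperature at 8500 ft = 15 − 2 × (8500/1000) = -2°C.
ISA deviation = -18 − (-2) = -16°C.
Density altitude = 8500 + 120 × (-16) = 6580 ft.

6580 ft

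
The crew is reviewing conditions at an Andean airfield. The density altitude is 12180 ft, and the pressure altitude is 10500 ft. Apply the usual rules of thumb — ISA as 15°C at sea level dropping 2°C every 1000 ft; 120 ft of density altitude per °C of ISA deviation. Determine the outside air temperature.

Density altitude − pressure altitude = 12180 − 10500 = +1680 ft.
At 120 ft/°C that is an ISA deviation of 1680/120 = +14°C.
ISA temperature at 10500 ft = 15 − 2 × (10500/1000) = -6°C.
OAT = ISA + deviation = -6 + (+14) = 8°C.

8°C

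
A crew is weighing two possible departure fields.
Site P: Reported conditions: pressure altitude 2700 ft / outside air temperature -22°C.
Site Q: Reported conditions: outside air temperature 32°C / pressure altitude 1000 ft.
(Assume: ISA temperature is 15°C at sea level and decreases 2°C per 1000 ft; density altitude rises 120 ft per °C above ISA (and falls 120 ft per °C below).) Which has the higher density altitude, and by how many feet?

Site P: ISA temp = 9.6°C, deviation -31.6°C, DA = 2700 + 120 × (-31.6) = -1092 ft.
Site Q: ISA temp = 13°C, deviation +19°C, DA = 1000 + 120 × 19 = 3280 ft.
Site Q is higher by 3280 − (-1092) = 4372 ft.

Site Q by 4372 ft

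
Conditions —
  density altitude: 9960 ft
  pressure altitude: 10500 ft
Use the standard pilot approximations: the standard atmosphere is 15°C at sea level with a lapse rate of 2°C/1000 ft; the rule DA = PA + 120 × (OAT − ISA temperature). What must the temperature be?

-10.5°C

Density altitude − pressure altitude = 9960 − 10500 = -540 ft.
At 120 ft/°C that is an ISA deviation of -540/120 = -4.5°C.
ISA temperature at 10500 ft = 15 − 2 × (10500/1000) = -6°C.
OAT = ISA + deviation = -6 + (-4.5) = -10.5°C.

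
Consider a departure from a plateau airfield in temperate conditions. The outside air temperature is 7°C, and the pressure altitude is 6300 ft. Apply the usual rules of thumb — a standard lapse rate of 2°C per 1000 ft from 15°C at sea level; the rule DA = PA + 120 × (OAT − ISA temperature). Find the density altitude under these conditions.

ISA temperature at 6300 ft = 15 − 2 × (6300/1000) = 2.4°C.
ISA deviation = 7 − 2.4 = +4.6°C.
Density altitude = 6300 + 120 × (4.6) = 6300 + (+552) = 6852 ft.

6852 ft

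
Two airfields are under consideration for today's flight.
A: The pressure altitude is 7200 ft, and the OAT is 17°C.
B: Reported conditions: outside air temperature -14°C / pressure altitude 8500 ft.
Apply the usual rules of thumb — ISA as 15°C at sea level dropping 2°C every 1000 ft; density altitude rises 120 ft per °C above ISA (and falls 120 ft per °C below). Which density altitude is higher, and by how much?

A by 2108 ft

A: ISA temp = 0.6°C, deviation +16.4°C, DA = 7200 + 120 × 16.4 = 9168 ft.
B: ISA temp = -2°C, deviation -12°C, DA = 8500 + 120 × (-12) = 7060 ft.
A is higher by 9168 − 7060 = 2108 ft.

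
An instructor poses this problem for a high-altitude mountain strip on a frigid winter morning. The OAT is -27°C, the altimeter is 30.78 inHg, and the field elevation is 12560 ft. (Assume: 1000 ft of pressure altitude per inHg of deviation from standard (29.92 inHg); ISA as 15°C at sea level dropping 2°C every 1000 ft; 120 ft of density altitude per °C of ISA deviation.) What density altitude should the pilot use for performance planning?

9468 ft

Pressure altitude = 12560 + (29.92 − 30.78) × 1000 = 12560 + (-860) = 11700 ft.
ISA temperature at 11700 ft = 15 − 2 × (11700/1000) = -8.4°C.
ISA deviation = -27 − (-8.4) = -18.6°C.
Density altitude = 11700 + 120 × (-18.6) = 9468 ft.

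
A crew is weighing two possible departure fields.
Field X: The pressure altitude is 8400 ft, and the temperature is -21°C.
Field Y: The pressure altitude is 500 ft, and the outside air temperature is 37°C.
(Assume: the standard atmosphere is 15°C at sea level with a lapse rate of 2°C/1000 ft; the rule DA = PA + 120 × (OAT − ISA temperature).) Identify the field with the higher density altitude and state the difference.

Field X: ISA temp = -1.8°C, deviation -19.2°C, DA = 8400 + 120 × (-19.2) = 6096 ft.
Field Y: ISA temp = 14°C, deviation +23°C, DA = 500 + 120 × 23 = 3260 ft.
Field X is higher by 6096 − 3260 = 2836 ft.

Field X by 2836 ft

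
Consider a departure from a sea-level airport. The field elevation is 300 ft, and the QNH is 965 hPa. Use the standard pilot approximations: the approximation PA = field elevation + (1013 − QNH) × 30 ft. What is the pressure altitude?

Pressure correction = (1013 − 965) × 30 = +1440 ft.
Pressure altitude = 300 + (+1440) = 1740 ft.

1740 ft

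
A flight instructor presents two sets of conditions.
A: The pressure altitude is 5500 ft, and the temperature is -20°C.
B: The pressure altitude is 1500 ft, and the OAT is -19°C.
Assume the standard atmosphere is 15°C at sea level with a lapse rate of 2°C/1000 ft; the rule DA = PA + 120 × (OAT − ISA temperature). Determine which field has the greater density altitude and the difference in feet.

A by 4840 ft

A: ISA temp = 4°C, deviation -24°C, DA = 5500 + 120 × (-24) = 2620 ft.
B: ISA temp = 12°C, deviation -31°C, DA = 1500 + 120 × (-31) = -2220 ft.
A is higher by 2620 − (-2220) = 4840 ft.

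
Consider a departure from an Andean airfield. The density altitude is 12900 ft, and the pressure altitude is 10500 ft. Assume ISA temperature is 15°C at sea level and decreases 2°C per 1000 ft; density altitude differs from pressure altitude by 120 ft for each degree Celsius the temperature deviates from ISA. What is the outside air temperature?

Density altitude − pressure altitude = 12900 − 10500 = +2400 ft.
At 120 ft/°C that is an ISA deviation of 2400/120 = +20°C.
ISA temperature at 10500 ft = 15 − 2 × (10500/1000) = -6°C.
OAT = ISA + deviation = -6 + (+20) = 14°C.

14°C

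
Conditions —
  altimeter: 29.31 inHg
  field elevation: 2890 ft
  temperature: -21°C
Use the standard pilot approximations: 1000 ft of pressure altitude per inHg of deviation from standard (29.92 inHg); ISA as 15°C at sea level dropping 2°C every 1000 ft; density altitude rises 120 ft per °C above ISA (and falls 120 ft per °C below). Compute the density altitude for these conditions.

20 ft

Pressure altitude = 2890 + (29.92 − 29.31) × 1000 = 2890 + (+610) = 3500 ft.
ISA temperature at 3500 ft = 15 − 2 × (3500/1000) = 8°C.
ISA deviation = -21 − 8 = -29°C.
Density altitude = 3500 + 120 × (-29) = 20 ft.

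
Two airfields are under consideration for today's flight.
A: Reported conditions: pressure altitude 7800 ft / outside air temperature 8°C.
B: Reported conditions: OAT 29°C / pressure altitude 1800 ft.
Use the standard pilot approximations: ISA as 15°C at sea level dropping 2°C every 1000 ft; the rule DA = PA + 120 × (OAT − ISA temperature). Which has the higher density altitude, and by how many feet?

A by 4920 ft

A: ISA temp = -0.6°C, deviation +8.6°C, DA = 7800 + 120 × 8.6 = 8832 ft.
B: ISA temp = 11.4°C, deviation +17.6°C, DA = 1800 + 120 × 17.6 = 3912 ft.
A is higher by 8832 − 3912 = 4920 ft.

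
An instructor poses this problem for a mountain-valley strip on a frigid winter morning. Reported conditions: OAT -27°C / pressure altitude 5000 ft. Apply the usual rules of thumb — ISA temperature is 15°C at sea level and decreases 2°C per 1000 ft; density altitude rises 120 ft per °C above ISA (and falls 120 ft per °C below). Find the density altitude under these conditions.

ISA temperature at 5000 ft = 15 − 2 × (5000/1000) = 5°C.
ISA deviation = -27 − 5 = -32°C.
Density altitude = 5000 + 120 × (-32) = 5000 + (-3840) = 1160 ft.

1160 ft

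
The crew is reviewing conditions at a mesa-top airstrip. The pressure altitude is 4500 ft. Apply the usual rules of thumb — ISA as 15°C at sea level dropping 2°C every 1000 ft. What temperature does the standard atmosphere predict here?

ISA temperature = 15 − 2 × (4500/1000) = 15 − 9 = 6°C.

6°C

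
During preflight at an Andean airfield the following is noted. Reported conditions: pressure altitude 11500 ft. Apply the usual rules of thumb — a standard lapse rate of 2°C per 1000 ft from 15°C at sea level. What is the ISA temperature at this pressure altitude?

-8°C

ISA temperature = 15 − 2 × (11500/1000) = 15 − 23 = -8°C.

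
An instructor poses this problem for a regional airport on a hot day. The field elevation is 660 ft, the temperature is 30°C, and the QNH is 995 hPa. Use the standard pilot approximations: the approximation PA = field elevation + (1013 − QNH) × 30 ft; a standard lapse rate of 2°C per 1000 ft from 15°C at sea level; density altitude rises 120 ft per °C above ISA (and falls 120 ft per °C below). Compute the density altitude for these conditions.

Pressure altitude = 660 + (1013 − 995) × 30 = 660 + (+540) = 1200 ft.
ISA temperature at 1200 ft = 15 − 2 × (1200/1000) = 12.6°C.
ISA deviation = 30 − 12.6 = +17.4°C.
Density altitude = 1200 + 120 × (17.4) = 3288 ft.

3288 ft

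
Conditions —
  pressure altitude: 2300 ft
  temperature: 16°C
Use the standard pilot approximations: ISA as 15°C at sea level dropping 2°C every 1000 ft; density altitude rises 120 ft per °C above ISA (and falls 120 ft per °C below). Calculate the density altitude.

2972 ft

ISA temperature at 2300 ft = 15 − 2 × (2300/1000) = 10.4°C.
ISA deviation = 16 − 10.4 = +5.6°C.
Density altitude = 2300 + 120 × (5.6) = 2300 + (+672) = 2972 ft.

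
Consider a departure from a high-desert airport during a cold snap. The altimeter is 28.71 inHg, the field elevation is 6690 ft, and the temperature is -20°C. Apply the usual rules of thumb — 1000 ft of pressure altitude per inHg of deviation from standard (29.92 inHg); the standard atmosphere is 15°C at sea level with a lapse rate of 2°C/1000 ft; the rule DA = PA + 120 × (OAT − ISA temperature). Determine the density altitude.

Pressure altitude = 6690 + (29.92 − 28.71) × 1000 = 6690 + (+1210) = 7900 ft.
ISA temperature at 7900 ft = 15 − 2 × (7900/1000) = -0.8°C.
ISA deviation = -20 − (-0.8) = -19.2°C.
Density altitude = 7900 + 120 × (-19.2) = 5596 ft.

5596 ft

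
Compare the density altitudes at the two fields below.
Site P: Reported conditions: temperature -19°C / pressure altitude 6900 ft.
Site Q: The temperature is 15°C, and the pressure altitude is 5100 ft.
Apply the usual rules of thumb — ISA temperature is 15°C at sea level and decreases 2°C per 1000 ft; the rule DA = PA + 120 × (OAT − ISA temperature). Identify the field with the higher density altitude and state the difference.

Site Q by 1848 ft

Site P: ISA temp = 1.2°C, deviation -20.2°C, DA = 6900 + 120 × (-20.2) = 4476 ft.
Site Q: ISA temp = 4.8°C, deviation +10.2°C, DA = 5100 + 120 × 10.2 = 6324 ft.
Site Q is higher by 6324 − 4476 = 1848 ft.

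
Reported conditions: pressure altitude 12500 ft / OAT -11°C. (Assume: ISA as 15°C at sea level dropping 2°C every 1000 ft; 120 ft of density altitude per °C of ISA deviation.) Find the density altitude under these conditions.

ISA temperature at 12500 ft = 15 − 2 × (12500/1000) = -10°C.
ISA deviation = -11 − (-10) = -1°C.
Density altitude = 12500 + 120 × (-1) = 12500 + (-120) = 12380 ft.

12380 ft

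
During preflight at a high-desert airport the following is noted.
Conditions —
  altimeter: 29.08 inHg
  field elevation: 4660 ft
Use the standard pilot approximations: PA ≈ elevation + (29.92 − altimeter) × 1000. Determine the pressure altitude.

Pressure correction = (29.92 − 29.08) × 1000 = +840 ft.
Pressure altitude = 4660 + (+840) = 5500 ft.

5500 ft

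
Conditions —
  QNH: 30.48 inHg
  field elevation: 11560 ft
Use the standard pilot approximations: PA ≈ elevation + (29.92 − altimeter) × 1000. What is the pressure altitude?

11000 ft

Pressure correction = (29.92 − 30.48) × 1000 = -560 ft.
Pressure altitude = 11560 + (-560) = 11000 ft.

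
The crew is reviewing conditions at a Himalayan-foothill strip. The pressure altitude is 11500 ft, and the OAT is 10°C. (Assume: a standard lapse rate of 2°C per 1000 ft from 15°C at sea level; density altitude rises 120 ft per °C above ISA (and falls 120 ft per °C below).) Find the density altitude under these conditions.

13660 ft

ISA temperature at 11500 ft = 15 − 2 × (11500/1000) = -8°C.
ISA deviation = 10 − (-8) = +18°C.
Density altitude = 11500 + 120 × (18) = 11500 + (+2160) = 13660 ft.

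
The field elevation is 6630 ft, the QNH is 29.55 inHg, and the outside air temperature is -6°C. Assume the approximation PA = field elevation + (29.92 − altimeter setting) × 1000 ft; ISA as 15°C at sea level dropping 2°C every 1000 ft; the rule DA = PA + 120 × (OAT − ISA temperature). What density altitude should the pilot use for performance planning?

6160 ft

Pressure altitude = 6630 + (29.92 − 29.55) × 1000 = 6630 + (+370) = 7000 ft.
ISA temperature at 7000 ft = 15 − 2 × (7000/1000) = 1°C.
ISA deviation = -6 − 1 = -7°C.
Density altitude = 7000 + 120 × (-7) = 6160 ft.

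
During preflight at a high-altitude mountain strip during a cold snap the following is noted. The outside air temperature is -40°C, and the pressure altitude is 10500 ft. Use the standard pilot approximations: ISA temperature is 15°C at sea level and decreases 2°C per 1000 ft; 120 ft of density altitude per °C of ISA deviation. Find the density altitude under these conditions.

ISA temperature at 10500 ft = 15 − 2 × (10500/1000) = -6°C.
ISA deviation = -40 − (-6) = -34°C.
Density altitude = 10500 + 120 × (-34) = 10500 + (-4080) = 6420 ft.

6420 ft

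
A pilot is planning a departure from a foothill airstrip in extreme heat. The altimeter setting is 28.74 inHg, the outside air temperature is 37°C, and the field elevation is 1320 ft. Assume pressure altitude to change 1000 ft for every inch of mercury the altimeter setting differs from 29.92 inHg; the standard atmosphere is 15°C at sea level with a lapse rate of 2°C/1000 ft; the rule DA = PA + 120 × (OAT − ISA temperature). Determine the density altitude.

5740 ft

Pressure altitude = 1320 + (29.92 − 28.74) × 1000 = 1320 + (+1180) = 2500 ft.
ISA temperature at 2500 ft = 15 − 2 × (2500/1000) = 10°C.
ISA deviation = 37 − 10 = +27°C.
Density altitude = 2500 + 120 × (27) = 5740 ft.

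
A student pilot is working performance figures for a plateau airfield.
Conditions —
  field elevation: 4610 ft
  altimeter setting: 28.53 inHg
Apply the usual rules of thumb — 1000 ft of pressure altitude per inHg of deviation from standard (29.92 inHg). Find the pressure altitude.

6000 ft

Pressure correction = (29.92 − 28.53) × 1000 = +1390 ft.
Pressure altitude = 4610 + (+1390) = 6000 ft.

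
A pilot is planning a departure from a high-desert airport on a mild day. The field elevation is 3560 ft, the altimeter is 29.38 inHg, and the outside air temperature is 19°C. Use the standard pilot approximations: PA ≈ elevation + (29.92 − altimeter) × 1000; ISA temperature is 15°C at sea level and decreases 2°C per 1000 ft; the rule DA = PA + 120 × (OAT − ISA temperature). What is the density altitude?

Pressure altitude = 3560 + (29.92 − 29.38) × 1000 = 3560 + (+540) = 4100 ft.
ISA temperature at 4100 ft = 15 − 2 × (4100/1000) = 6.8°C.
ISA deviation = 19 − 6.8 = +12.2°C.
Density altitude = 4100 + 120 × (12.2) = 5564 ft.

5564 ft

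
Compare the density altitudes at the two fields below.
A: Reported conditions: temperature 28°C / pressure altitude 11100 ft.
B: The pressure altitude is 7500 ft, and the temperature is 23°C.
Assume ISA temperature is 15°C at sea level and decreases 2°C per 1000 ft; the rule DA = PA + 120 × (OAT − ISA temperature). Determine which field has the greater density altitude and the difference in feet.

A: ISA temp = -7.2°C, deviation +35.2°C, DA = 11100 + 120 × 35.2 = 15324 ft.
B: ISA temp = 0°C, deviation +23°C, DA = 7500 + 120 × 23 = 10260 ft.
A is higher by 15324 − 10260 = 5064 ft.

A by 5064 ft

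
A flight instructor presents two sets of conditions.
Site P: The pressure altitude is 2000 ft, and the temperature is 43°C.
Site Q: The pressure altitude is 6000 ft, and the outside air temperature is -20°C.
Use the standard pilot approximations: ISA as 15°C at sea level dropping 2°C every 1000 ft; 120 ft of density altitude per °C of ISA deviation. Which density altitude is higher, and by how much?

Site P by 2600 ft

Site P: ISA temp = 11°C, deviation +32°C, DA = 2000 + 120 × 32 = 5840 ft.
Site Q: ISA temp = 3°C, deviation -23°C, DA = 6000 + 120 × (-23) = 3240 ft.
Site P is higher by 5840 − 3240 = 2600 ft.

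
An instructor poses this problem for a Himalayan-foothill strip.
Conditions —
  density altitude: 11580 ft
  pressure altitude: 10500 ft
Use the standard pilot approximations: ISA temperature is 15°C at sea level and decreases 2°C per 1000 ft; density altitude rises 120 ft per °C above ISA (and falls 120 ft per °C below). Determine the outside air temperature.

Density altitude − pressure altitude = 11580 − 10500 = +1080 ft.
At 120 ft/°C that is an ISA deviation of 1080/120 = +9°C.
ISA temperature at 10500 ft = 15 − 2 × (10500/1000) = -6°C.
OAT = ISA + deviation = -6 + (+9) = 3°C.

3°C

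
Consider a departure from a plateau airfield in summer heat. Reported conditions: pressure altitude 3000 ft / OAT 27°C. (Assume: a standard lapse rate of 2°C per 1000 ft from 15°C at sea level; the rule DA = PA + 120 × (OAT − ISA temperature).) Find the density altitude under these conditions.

ISA temperature at 3000 ft = 15 − 2 × (3000/1000) = 9°C.
ISA deviation = 27 − 9 = +18°C.
Density altitude = 3000 + 120 × (18) = 3000 + (+2160) = 5160 ft.

5160 ft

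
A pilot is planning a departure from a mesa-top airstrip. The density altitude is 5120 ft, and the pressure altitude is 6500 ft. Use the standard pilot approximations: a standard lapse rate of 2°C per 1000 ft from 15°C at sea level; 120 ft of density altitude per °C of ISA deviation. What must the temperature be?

-9.5°C

Density altitude − pressure altitude = 5120 − 6500 = -1380 ft.
At 120 ft/°C that is an ISA deviation of -1380/120 = -11.5°C.
ISA temperature at 6500 ft = 15 − 2 × (6500/1000) = 2°C.
OAT = ISA + deviation = 2 + (-11.5) = -9.5°C.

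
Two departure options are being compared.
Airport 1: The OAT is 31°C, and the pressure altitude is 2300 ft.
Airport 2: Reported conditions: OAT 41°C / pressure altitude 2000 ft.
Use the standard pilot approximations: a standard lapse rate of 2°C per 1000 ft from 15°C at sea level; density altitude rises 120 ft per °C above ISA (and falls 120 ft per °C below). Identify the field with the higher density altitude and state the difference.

Airport 1: ISA temp = 10.4°C, deviation +20.6°C, DA = 2300 + 120 × 20.6 = 4772 ft.
Airport 2: ISA temp = 11°C, deviation +30°C, DA = 2000 + 120 × 30 = 5600 ft.
Airport 2 is higher by 5600 − 4772 = 828 ft.

Airport 2 by 828 ft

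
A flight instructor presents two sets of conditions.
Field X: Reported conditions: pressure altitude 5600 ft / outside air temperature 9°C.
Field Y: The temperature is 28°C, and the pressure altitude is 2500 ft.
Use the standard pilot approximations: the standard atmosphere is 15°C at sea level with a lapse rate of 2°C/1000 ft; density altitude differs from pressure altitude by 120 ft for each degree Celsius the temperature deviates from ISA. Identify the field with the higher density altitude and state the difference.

Field X by 1564 ft

Field X: ISA temp = 3.8°C, deviation +5.2°C, DA = 5600 + 120 × 5.2 = 6224 ft.
Field Y: ISA temp = 10°C, deviation +18°C, DA = 2500 + 120 × 18 = 4660 ft.
Field X is higher by 6224 − 4660 = 1564 ft.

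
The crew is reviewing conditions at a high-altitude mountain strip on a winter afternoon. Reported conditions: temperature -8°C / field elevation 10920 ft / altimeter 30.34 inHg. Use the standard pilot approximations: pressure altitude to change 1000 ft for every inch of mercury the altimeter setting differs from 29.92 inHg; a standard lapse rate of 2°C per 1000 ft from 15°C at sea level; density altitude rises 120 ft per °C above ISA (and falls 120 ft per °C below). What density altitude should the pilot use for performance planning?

Pressure altitude = 10920 + (29.92 − 30.34) × 1000 = 10920 + (-420) = 10500 ft.
ISA temperature at 10500 ft = 15 − 2 × (10500/1000) = -6°C.
ISA deviation = -8 − (-6) = -2°C.
Density altitude = 10500 + 120 × (-2) = 10260 ft.

10260 ft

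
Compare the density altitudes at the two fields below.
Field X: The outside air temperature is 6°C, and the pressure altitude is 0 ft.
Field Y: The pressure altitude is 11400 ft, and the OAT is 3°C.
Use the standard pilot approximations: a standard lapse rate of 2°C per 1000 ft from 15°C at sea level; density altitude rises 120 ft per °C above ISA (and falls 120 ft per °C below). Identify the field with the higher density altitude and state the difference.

Field Y by 13776 ft

Field X: ISA temp = 15°C, deviation -9°C, DA = 0 + 120 × (-9) = -1080 ft.
Field Y: ISA temp = -7.8°C, deviation +10.8°C, DA = 11400 + 120 × 10.8 = 12696 ft.
Field Y is higher by 12696 − (-1080) = 13776 ft.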